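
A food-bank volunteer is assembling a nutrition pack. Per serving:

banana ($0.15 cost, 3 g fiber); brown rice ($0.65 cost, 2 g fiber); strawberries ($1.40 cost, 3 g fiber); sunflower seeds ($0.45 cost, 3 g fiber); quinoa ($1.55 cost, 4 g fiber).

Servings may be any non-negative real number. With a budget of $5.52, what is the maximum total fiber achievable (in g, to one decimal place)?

110.4 g

Fiber per dollar: banana 20, sunflower seeds 6.667, brown rice 3.077, quinoa 2.581, strawberries 2.143.
With no serving limits, spend the whole cost allowance on banana: $5.52 / $0.15 × 3 g = 110.4 g.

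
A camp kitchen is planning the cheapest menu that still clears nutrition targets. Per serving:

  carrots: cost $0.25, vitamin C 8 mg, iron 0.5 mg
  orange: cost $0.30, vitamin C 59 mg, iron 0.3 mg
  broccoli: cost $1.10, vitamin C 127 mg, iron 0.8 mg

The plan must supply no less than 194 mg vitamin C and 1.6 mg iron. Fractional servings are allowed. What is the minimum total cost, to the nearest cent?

Minimising a linear cost over {vitamin C ≥ 194, iron ≥ 1.6, servings ≥ 0} — the optimum is at a vertex, using one or two foods.
carrots only: max(194/8, 1.6/0.5) = 24.25 servings → $6.06.
orange only: max(194/59, 1.6/0.3) = 5.333 servings → $1.60.
broccoli only: max(194/127, 1.6/0.8) = 2 servings → $2.20.
carrots + orange with both tight: 1.336 servings and 3.107 servings → $1.27.
carrots + broccoli with both tight: 0.8406 servings and 1.475 servings → $1.83.
orange + broccoli: the both-tight solution has a negative serving — not a feasible corner.
Cheapest feasible corner: $1.27.

$1.27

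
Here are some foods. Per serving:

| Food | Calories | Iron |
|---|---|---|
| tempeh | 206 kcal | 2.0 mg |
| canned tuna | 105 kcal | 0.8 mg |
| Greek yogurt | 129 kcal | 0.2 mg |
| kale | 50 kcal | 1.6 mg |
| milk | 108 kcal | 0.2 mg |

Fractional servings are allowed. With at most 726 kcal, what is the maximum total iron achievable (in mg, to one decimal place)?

Iron per kcal: kale 0.032, tempeh 0.009709, canned tuna 0.007619, milk 0.001852, Greek yogurt 0.00155.
With no serving limits, spend the whole calories allowance on kale: 726 kcal / 50 kcal × 1.6 mg = 23.2 mg.

23.2 mg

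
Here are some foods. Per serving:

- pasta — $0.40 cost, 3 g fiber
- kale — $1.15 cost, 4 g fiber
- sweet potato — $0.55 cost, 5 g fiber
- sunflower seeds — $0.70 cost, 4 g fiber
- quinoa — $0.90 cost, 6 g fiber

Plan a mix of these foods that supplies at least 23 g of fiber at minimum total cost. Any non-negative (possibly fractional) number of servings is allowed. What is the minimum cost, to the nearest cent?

$2.53

Cost per g of fiber: sweet potato $0.1100, pasta $0.1333, quinoa $0.1500, sunflower seeds $0.1750, kale $0.2875.
With no serving limits, use only sweet potato: 23 g / 5 g = 4.6 servings × $0.55 = $2.53.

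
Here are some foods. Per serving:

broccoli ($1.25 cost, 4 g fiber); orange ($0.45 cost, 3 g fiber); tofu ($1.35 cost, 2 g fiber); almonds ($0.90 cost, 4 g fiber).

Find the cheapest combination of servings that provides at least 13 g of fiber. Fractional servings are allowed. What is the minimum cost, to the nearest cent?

$1.95

Cost per g of fiber: orange $0.1500, almonds $0.2250, broccoli $0.3125, tofu $0.6750.
With no serving limits, use only orange: 13 g / 3 g = 4.333 servings × $0.45 = $1.95.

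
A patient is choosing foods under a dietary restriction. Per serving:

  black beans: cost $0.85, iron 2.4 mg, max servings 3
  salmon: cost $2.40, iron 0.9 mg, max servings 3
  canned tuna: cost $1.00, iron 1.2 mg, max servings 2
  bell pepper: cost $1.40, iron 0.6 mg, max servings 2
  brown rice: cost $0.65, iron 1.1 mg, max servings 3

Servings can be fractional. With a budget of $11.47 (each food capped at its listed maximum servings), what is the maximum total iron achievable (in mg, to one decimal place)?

Iron per dollar: black beans 2.824, brown rice 1.692, canned tuna 1.2, bell pepper 0.4286, salmon 0.375.
Take 3 servings of black beans: spends $2.55, +7.2 mg iron (running total 7.2 mg).
Take 3 servings of brown rice: spends $1.95, +3.3 mg iron (running total 10.5 mg).
Take 2 servings of canned tuna: spends $2.00, +2.4 mg iron (running total 12.9 mg).
Take 2 servings of bell pepper: spends $2.80, +1.2 mg iron (running total 14.1 mg).
Take 0.9042 servings of salmon: spends $2.17, +0.8 mg iron (running total 14.9 mg).
Greedy by best ratio exhausts the cost allowance optimally: 14.9 mg.

14.9 mg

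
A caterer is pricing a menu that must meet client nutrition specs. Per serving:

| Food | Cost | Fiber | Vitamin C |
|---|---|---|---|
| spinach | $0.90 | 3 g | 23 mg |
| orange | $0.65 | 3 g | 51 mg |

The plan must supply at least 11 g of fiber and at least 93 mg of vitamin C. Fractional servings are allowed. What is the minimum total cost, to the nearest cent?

This is a tiny linear program; its minimum lies at a vertex of the feasible set. List the vertices and price them.
spinach only: max(11/3, 93/23) = 4.043 servings → $3.64.
orange only: max(11/3, 93/51) = 3.667 servings → $2.38.
spinach + orange with both tight: 3.357 servings and 0.3095 servings → $3.22.
So the least-cost plan costs $2.38.

$2.38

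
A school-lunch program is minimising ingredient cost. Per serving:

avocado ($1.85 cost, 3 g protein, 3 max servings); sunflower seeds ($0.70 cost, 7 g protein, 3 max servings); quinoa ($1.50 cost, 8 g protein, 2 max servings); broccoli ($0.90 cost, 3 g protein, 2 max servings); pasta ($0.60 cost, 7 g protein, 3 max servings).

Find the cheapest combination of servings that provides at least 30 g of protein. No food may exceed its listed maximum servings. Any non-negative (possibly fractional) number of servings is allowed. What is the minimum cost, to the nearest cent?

Cost per g of protein: pasta $0.0857, sunflower seeds $0.1000, quinoa $0.1875, broccoli $0.3000, avocado $0.6167.
Take 3 servings of pasta: +21.0 g protein for $1.80 (total $1.80, still need 9.0 g).
Take 1.286 servings of sunflower seeds: +9.0 g protein for $0.90 (total $2.70, still need 0.0 g).
Greedy by cheapest-per-g is optimal for a single linear constraint, so the minimum cost is $2.70.

$2.70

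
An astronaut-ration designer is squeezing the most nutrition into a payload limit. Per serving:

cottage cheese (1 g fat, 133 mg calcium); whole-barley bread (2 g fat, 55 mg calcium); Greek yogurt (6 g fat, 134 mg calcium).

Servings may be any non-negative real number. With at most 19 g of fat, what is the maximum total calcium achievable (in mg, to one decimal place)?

2527.0 mg

Calcium per g fat: cottage cheese 133, whole-barley bread 27.5, Greek yogurt 22.33.
With no serving limits, spend the whole fat allowance on cottage cheese: 19 g / 1 g × 133 mg = 2527.0 mg.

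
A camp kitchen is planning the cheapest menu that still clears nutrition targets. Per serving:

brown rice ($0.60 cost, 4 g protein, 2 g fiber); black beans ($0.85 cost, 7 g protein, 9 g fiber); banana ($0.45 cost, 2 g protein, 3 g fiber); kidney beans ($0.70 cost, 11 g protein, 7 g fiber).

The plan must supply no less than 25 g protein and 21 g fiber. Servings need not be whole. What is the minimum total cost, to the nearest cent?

brown rice only: max(25/4, 21/2) = 10.5 servings → $6.30.
black beans only: max(25/7, 21/9) = 3.571 servings → $3.04.
banana only: max(25/2, 21/3) = 12.5 servings → $5.62.
kidney beans only: max(25/11, 21/7) = 3 servings → $2.10.
brown rice + black beans with both tight: 3.545 servings and 1.545 servings → $3.44.
brown rice + banana with both tight: 4.125 servings and 4.25 servings → $4.39.
brown rice + kidney beans: the both-tight solution has a negative serving — not a feasible corner.
black beans + banana: the both-tight solution has a negative serving — not a feasible corner.
black beans + kidney beans with both tight: 1.12 servings and 1.56 servings → $2.04.
banana + kidney beans with both tight: 2.947 servings and 1.737 servings → $2.54.
So the least-cost plan costs $2.04.

$2.04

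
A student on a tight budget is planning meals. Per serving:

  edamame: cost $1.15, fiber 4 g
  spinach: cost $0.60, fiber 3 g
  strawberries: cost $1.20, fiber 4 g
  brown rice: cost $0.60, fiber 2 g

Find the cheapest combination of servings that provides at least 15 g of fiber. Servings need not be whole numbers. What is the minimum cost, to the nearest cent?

Cost per g of fiber: spinach $0.2000, edamame $0.2875, strawberries $0.3000, brown rice $0.3000.
With no serving limits, use only spinach: 15 g / 3 g = 5 servings × $0.60 = $3.00.

$3.00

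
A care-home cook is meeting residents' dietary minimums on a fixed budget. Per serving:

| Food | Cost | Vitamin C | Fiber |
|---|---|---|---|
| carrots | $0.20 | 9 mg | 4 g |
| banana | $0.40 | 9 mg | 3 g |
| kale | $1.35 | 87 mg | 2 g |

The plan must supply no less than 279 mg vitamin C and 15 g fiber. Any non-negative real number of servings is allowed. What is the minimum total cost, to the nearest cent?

carrots only: max(279/9, 15/4) = 31 servings → $6.20.
banana only: max(279/9, 15/3) = 31 servings → $12.40.
kale only: max(279/87, 15/2) = 7.5 servings → $10.12.
carrots + banana: the both-tight solution has a negative serving — not a feasible corner.
carrots + kale with both tight: 2.264 servings and 2.973 servings → $4.47.
banana + kale with both tight: 3.074 servings and 2.889 servings → $5.13.
The minimum over all feasible corners is $4.47.

$4.47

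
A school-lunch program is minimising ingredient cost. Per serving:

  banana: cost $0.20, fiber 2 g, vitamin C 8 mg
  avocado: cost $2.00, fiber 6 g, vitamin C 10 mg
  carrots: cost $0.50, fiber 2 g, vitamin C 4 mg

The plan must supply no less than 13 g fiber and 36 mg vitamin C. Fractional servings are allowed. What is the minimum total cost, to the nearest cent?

$1.30

For a min-cost LP with two ≥-constraints, a basic feasible solution has at most two positive variables.
banana only: max(13/2, 36/8) = 6.5 servings → $1.30.
avocado only: max(13/6, 36/10) = 3.6 servings → $7.20.
carrots only: max(13/2, 36/4) = 9 servings → $4.50.
banana + avocado with both tight: 3.071 servings and 1.143 servings → $2.90.
banana + carrots with both tight: 2.5 servings and 4 servings → $2.50.
avocado + carrots: intersection lies outside the first quadrant.
Cheapest feasible corner: $1.30.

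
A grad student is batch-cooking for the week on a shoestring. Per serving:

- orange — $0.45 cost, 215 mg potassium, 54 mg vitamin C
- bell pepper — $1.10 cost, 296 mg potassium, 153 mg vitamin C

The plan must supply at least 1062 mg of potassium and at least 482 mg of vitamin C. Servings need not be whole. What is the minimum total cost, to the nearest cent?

$3.54

Compare the cost at each extreme point of the feasible region.
orange only: max(1062/215, 482/54) = 8.926 servings → $4.02.
bell pepper only: max(1062/296, 482/153) = 3.588 servings → $3.95.
orange + bell pepper with both tight: 1.172 servings and 2.737 servings → $3.54.
The minimum over all feasible corners is $3.54.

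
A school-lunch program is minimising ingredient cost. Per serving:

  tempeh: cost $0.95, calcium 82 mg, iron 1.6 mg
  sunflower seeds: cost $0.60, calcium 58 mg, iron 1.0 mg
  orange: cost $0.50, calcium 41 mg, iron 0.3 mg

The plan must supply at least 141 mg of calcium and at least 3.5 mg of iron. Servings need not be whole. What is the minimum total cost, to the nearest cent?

A basic optimal solution has at most two foods positive. Try each food alone and each pair with both targets met exactly.
tempeh only: max(141/82, 3.5/1.6) = 2.188 servings → $2.08.
sunflower seeds only: max(141/58, 3.5/1.0) = 3.5 servings → $2.10.
orange only: max(141/41, 3.5/0.3) = 11.67 servings → $5.83.
tempeh + sunflower seeds: the both-tight solution has a negative serving — not a feasible corner.
tempeh + orange: intersection lies outside the first quadrant.
sunflower seeds + orange: the both-tight solution has a negative serving — not a feasible corner.
The minimum over all feasible corners is $2.08.

$2.08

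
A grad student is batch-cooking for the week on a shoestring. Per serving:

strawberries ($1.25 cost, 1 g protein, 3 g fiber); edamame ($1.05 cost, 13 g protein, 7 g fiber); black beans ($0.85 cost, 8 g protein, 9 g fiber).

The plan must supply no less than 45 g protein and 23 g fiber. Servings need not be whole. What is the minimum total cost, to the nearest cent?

An LP optimum is at a vertex; with two nutrient constraints at most two foods are used. Check each candidate.
strawberries only: max(45/1, 23/3) = 45 servings → $56.25.
edamame only: max(45/13, 23/7) = 3.462 servings → $3.63.
black beans only: max(45/8, 23/9) = 5.625 servings → $4.78.
strawberries + edamame: intersection lies outside the first quadrant.
strawberries + black beans with both targets exact would need a negative amount; discard.
edamame + black beans with both targets exact would need a negative amount; discard.
The minimum over all feasible corners is $3.63.

$3.63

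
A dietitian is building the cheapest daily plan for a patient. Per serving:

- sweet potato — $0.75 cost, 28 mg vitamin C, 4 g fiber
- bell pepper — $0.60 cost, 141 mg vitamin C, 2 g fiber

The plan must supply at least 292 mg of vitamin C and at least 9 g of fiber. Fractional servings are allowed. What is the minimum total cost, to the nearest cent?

$2.09

The cheapest plan sits at a corner of the feasible region — with two constraints it uses at most two foods.
sweet potato only: max(292/28, 9/4) = 10.43 servings → $7.82.
bell pepper only: max(292/141, 9/2) = 4.5 servings → $2.70.
sweet potato + bell pepper with both tight: 1.348 servings and 1.803 servings → $2.09.
So the least-cost plan costs $2.09.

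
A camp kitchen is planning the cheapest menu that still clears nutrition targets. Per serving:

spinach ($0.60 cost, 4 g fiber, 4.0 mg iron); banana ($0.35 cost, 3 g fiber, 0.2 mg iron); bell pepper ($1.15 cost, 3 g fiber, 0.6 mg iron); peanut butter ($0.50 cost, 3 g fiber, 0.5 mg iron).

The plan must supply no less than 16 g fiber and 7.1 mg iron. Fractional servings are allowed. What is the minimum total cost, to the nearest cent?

Two binding constraints pin down two serving amounts, so the optimal mix uses at most two foods. The candidates are each food alone (scaled to the tighter of fiber/iron) and each pair with both constraints tight.
spinach only: max(16/4, 7.1/4.0) = 4 servings → $2.40.
banana only: max(16/3, 7.1/0.2) = 35.5 servings → $12.43.
bell pepper only: max(16/3, 7.1/0.6) = 11.83 servings → $13.61.
peanut butter only: max(16/3, 7.1/0.5) = 14.2 servings → $7.10.
spinach + banana with both tight: 1.616 servings and 3.179 servings → $2.08.
spinach + bell pepper with both tight: 1.219 servings and 3.708 servings → $5.00.
spinach + peanut butter with both tight: 1.33 servings and 3.56 servings → $2.58.
banana + bell pepper with both targets exact would need a negative amount; discard.
banana + peanut butter: the both-tight solution has a negative serving — not a feasible corner.
bell pepper + peanut butter: intersection lies outside the first quadrant.
So the least-cost plan costs $2.08.

$2.08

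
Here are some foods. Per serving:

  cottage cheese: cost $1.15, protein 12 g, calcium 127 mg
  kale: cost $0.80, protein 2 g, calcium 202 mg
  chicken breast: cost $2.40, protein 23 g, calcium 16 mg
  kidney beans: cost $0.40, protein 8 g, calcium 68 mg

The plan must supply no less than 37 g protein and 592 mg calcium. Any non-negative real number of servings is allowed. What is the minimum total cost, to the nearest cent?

cottage cheese only: max(37/12, 592/127) = 4.661 servings → $5.36.
kale only: max(37/2, 592/202) = 18.5 servings → $14.80.
chicken breast only: max(37/23, 592/16) = 37 servings → $88.80.
kidney beans only: max(37/8, 592/68) = 8.706 servings → $3.48.
cottage cheese + kale with both tight: 2.899 servings and 1.108 servings → $4.22.
cottage cheese + chicken breast: intersection lies outside the first quadrant.
cottage cheese + kidney beans: intersection lies outside the first quadrant.
kale + chicken breast with both tight: 2.823 servings and 1.363 servings → $5.53.
kale + kidney beans with both tight: 1.5 servings and 4.25 servings → $2.90.
chicken breast + kidney beans: intersection lies outside the first quadrant.
The minimum over all feasible corners is $2.90.

$2.90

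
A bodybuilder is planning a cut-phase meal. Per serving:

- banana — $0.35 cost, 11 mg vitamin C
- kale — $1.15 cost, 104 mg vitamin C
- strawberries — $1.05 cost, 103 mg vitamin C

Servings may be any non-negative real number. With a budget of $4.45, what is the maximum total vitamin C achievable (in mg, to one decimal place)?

436.5 mg

Vitamin C per dollar: strawberries 98.1, kale 90.43, banana 31.43.
With no serving limits, spend the whole cost allowance on strawberries: $4.45 / $1.05 × 103 mg = 436.5 mg.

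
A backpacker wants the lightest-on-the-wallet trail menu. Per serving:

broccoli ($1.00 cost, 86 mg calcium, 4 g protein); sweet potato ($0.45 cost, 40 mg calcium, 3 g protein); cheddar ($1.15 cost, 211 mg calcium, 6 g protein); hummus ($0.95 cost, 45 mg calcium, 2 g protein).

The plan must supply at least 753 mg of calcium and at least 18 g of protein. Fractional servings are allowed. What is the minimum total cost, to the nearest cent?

broccoli only: max(753/86, 18/4) = 8.756 servings → $8.76.
sweet potato only: max(753/40, 18/3) = 18.82 servings → $8.47.
cheddar only: max(753/211, 18/6) = 3.569 servings → $4.10.
hummus only: max(753/45, 18/2) = 16.73 servings → $15.90.
broccoli + sweet potato: intersection lies outside the first quadrant.
broccoli + cheddar: the both-tight solution has a negative serving — not a feasible corner.
broccoli + hummus: intersection lies outside the first quadrant.
sweet potato + cheddar: intersection lies outside the first quadrant.
sweet potato + hummus: intersection lies outside the first quadrant.
cheddar + hummus: intersection lies outside the first quadrant.
So the least-cost plan costs $4.10.

$4.10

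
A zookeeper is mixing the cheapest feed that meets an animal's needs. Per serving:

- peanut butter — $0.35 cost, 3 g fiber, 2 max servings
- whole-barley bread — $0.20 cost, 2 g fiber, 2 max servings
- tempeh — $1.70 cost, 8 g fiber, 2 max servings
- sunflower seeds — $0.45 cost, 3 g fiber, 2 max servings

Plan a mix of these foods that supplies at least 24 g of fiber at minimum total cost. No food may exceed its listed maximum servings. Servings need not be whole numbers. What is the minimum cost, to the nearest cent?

Cost per g of fiber: whole-barley bread $0.1000, peanut butter $0.1167, sunflower seeds $0.1500, tempeh $0.2125.
Take 2 servings of whole-barley bread: +4.0 g fiber for $0.40 (total $0.40, still need 20.0 g).
Take 2 servings of peanut butter: +6.0 g fiber for $0.70 (total $1.10, still need 14.0 g).
Take 2 servings of sunflower seeds: +6.0 g fiber for $0.90 (total $2.00, still need 8.0 g).
Take 1 serving of tempeh: +8.0 g fiber for $1.70 (total $3.70, still need 0.0 g).
Filling from the cheapest source first is optimal under one linear minimum: $3.70.

$3.70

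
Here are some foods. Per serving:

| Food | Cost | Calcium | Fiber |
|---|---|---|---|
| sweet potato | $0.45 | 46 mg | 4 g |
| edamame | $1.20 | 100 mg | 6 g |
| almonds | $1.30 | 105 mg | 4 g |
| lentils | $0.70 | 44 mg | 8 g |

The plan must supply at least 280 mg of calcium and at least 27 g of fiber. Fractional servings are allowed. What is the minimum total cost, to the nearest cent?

$2.91

An LP optimum is at a vertex; with two nutrient constraints at most two foods are used. Check each candidate.
sweet potato only: max(280/46, 27/4) = 6.75 servings → $3.04.
edamame only: max(280/100, 27/6) = 4.5 servings → $5.40.
almonds only: max(280/105, 27/4) = 6.75 servings → $8.78.
lentils only: max(280/44, 27/8) = 6.364 servings → $4.45.
sweet potato + edamame with both targets exact would need a negative amount; discard.
sweet potato + almonds with both targets exact would need a negative amount; discard.
sweet potato + lentils with both tight: 5.479 servings and 0.6354 servings → $2.91.
edamame + almonds with both targets exact would need a negative amount; discard.
edamame + lentils with both tight: 1.963 servings and 1.903 servings → $3.69.
almonds + lentils with both tight: 1.584 servings and 2.583 servings → $3.87.
Cheapest feasible corner: $2.91.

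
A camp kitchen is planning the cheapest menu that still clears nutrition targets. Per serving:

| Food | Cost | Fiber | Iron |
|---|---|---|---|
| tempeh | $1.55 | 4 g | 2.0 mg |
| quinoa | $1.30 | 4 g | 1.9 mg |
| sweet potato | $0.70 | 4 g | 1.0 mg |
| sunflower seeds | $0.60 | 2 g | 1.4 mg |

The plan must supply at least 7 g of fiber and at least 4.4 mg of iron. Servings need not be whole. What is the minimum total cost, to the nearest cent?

For a min-cost LP with two ≥-constraints, a basic feasible solution has at most two positive variables.
tempeh only: max(7/4, 4.4/2.0) = 2.2 servings → $3.41.
quinoa only: max(7/4, 4.4/1.9) = 2.316 servings → $3.01.
sweet potato only: max(7/4, 4.4/1.0) = 4.4 servings → $3.08.
sunflower seeds only: max(7/2, 4.4/1.4) = 3.5 servings → $2.10.
tempeh + quinoa with both targets exact would need a negative amount; discard.
tempeh + sweet potato: intersection lies outside the first quadrant.
tempeh + sunflower seeds with both tight: 0.625 servings and 2.25 servings → $2.32.
quinoa + sweet potato: intersection lies outside the first quadrant.
quinoa + sunflower seeds with both tight: 0.5556 servings and 2.389 servings → $2.16.
sweet potato + sunflower seeds with both tight: 0.2778 servings and 2.944 servings → $1.96.
Cheapest feasible corner: $1.96.

$1.96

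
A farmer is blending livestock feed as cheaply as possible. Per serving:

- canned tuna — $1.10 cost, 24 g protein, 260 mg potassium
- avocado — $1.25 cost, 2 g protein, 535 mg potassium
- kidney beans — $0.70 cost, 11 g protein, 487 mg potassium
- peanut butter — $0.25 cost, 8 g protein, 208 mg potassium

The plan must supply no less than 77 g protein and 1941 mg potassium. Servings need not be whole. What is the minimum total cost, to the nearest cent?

$2.41

The cheapest plan sits at a corner of the feasible region — with two constraints it uses at most two foods.
canned tuna only: max(77/24, 1941/260) = 7.465 servings → $8.21.
avocado only: max(77/2, 1941/535) = 38.5 servings → $48.12.
kidney beans only: max(77/11, 1941/487) = 7 servings → $4.90.
peanut butter only: max(77/8, 1941/208) = 9.625 servings → $2.41.
canned tuna + avocado with both tight: 3.029 servings and 2.156 servings → $6.03.
canned tuna + kidney beans with both tight: 1.829 servings and 3.009 servings → $4.12.
canned tuna + peanut butter with both tight: 0.1676 servings and 9.122 servings → $2.46.
avocado + kidney beans: the both-tight solution has a negative serving — not a feasible corner.
avocado + peanut butter: intersection lies outside the first quadrant.
kidney beans + peanut butter: intersection lies outside the first quadrant.
The minimum over all feasible corners is $2.41.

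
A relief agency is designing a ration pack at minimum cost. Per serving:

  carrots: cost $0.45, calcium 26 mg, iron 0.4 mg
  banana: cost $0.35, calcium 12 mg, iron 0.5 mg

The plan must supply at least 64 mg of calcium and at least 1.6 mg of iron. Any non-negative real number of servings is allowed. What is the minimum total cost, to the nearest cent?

With two linear requirements the optimum uses one or two foods; enumerate the corners.
carrots only: max(64/26, 1.6/0.4) = 4 servings → $1.80.
banana only: max(64/12, 1.6/0.5) = 5.333 servings → $1.87.
carrots + banana with both tight: 1.561 servings and 1.951 servings → $1.39.
So the least-cost plan costs $1.39.

$1.39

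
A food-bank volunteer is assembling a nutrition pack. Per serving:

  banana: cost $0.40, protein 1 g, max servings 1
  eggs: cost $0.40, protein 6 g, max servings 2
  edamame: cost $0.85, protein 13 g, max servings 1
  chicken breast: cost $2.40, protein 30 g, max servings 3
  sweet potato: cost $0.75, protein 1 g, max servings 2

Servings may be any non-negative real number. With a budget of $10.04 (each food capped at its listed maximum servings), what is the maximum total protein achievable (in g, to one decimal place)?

Protein per dollar: edamame 15.29, eggs 15, chicken breast 12.5, banana 2.5, sweet potato 1.333.
Take 1 serving of edamame: spends $0.85, +13.0 g protein (running total 13.0 g).
Take 2 servings of eggs: spends $0.80, +12.0 g protein (running total 25.0 g).
Take 3 servings of chicken breast: spends $7.20, +90.0 g protein (running total 115.0 g).
Take 1 serving of banana: spends $0.40, +1.0 g protein (running total 116.0 g).
Take 1.053 servings of sweet potato: spends $0.79, +1.1 g protein (running total 117.1 g).
Filling greedily by protein-per-dollar is optimal for one linear limit, giving 117.1 g.

117.1 g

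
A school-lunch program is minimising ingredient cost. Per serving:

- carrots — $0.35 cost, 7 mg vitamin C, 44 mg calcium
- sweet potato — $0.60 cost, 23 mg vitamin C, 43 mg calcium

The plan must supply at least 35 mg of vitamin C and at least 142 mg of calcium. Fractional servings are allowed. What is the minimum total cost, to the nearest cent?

$1.33

For a min-cost LP with two ≥-constraints, a basic feasible solution has at most two positive variables.
carrots only: max(35/7, 142/44) = 5 servings → $1.75.
sweet potato only: max(35/23, 142/43) = 3.302 servings → $1.98.
carrots + sweet potato with both tight: 2.477 servings and 0.7679 servings → $1.33.
Cheapest feasible corner: $1.33.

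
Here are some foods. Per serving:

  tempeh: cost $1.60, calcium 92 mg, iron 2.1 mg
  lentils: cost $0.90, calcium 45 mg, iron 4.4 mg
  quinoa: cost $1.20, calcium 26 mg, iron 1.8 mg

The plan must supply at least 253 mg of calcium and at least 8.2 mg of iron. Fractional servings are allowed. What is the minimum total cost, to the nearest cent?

This is a tiny linear program; its minimum lies at a vertex of the feasible set. List the vertices and price them.
tempeh only: max(253/92, 8.2/2.1) = 3.905 servings → $6.25.
lentils only: max(253/45, 8.2/4.4) = 5.622 servings → $5.06.
quinoa only: max(253/26, 8.2/1.8) = 9.731 servings → $11.68.
tempeh + lentils with both tight: 2.398 servings and 0.719 servings → $4.48.
tempeh + quinoa with both tight: 2.182 servings and 2.01 servings → $5.90.
lentils + quinoa: the both-tight solution has a negative serving — not a feasible corner.
The minimum over all feasible corners is $4.48.

$4.48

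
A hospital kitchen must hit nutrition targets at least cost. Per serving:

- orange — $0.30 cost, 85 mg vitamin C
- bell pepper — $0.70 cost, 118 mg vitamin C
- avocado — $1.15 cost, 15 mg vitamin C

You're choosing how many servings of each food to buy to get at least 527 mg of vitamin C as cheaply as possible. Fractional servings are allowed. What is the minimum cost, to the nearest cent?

$1.86

Cost per mg of vitamin C: orange $0.0035, bell pepper $0.0059, avocado $0.0767.
With no serving limits, use only orange: 527 mg / 85 mg = 6.2 servings × $0.30 = $1.86.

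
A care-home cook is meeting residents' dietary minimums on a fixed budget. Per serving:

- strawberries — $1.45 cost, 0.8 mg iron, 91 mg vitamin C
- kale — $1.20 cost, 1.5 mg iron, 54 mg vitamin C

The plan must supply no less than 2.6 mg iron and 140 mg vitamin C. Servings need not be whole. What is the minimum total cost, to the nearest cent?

$2.68

The cheapest plan sits at a corner of the feasible region — with two constraints it uses at most two foods.
strawberries only: max(2.6/0.8, 140/91) = 3.25 servings → $4.71.
kale only: max(2.6/1.5, 140/54) = 2.593 servings → $3.11.
strawberries + kale with both tight: 0.746 servings and 1.335 servings → $2.68.
Cheapest feasible corner: $2.68.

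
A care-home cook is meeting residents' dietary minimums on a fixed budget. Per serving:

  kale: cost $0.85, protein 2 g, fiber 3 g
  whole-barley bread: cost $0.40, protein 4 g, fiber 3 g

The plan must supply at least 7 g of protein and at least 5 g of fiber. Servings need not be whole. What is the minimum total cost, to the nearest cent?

$0.70

kale only: max(7/2, 5/3) = 3.5 servings → $2.98.
whole-barley bread only: max(7/4, 5/3) = 1.75 servings → $0.70.
kale + whole-barley bread: intersection lies outside the first quadrant.
So the least-cost plan costs $0.70.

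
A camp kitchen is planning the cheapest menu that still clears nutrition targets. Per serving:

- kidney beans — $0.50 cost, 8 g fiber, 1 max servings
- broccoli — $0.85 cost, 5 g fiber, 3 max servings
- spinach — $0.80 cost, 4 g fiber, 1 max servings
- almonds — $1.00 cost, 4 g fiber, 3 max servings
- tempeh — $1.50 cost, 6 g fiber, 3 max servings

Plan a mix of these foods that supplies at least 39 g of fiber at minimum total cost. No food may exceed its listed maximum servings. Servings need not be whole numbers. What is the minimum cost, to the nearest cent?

$6.85

Cost per g of fiber: kidney beans $0.0625, broccoli $0.1700, spinach $0.2000, almonds $0.2500, tempeh $0.2500.
Take 1 serving of kidney beans: +8.0 g fiber for $0.50 (total $0.50, still need 31.0 g).
Take 3 servings of broccoli: +15.0 g fiber for $2.55 (total $3.05, still need 16.0 g).
Take 1 serving of spinach: +4.0 g fiber for $0.80 (total $3.85, still need 12.0 g).
Take 3 servings of almonds: +12.0 g fiber for $3.00 (total $6.85, still need 0.0 g).
Filling from the cheapest source first is optimal under one linear minimum: $6.85.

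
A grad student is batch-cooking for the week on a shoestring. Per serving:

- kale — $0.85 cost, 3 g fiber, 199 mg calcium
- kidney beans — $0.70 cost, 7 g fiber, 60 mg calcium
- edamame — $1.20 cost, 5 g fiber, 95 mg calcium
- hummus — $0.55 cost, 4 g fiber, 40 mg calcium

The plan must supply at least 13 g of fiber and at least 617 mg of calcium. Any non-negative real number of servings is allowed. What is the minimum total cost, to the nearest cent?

$2.90

At the optimum either one food covers both requirements or two foods hit both targets exactly; no other combination can be cheaper.
kale only: max(13/3, 617/199) = 4.333 servings → $3.68.
kidney beans only: max(13/7, 617/60) = 10.28 servings → $7.20.
edamame only: max(13/5, 617/95) = 6.495 servings → $7.79.
hummus only: max(13/4, 617/40) = 15.43 servings → $8.48.
kale + kidney beans with both tight: 2.918 servings and 0.6068 servings → $2.90.
kale + edamame with both tight: 2.606 servings and 1.037 servings → $3.46.
kale + hummus with both tight: 2.882 servings and 1.089 servings → $3.05.
kidney beans + edamame: intersection lies outside the first quadrant.
kidney beans + hummus: intersection lies outside the first quadrant.
edamame + hummus with both targets exact would need a negative amount; discard.
So the least-cost plan costs $2.90.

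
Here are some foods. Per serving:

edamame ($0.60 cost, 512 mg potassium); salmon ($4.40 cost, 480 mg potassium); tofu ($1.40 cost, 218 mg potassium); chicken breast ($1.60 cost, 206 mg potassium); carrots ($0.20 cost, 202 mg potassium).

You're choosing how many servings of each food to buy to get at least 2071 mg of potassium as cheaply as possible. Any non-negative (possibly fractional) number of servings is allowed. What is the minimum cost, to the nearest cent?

Cost per mg of potassium: carrots $0.0010, edamame $0.0012, tofu $0.0064, chicken breast $0.0078, salmon $0.0092.
With no serving limits, use only carrots: 2071 mg / 202 mg = 10.25 servings × $0.20 = $2.05.

$2.05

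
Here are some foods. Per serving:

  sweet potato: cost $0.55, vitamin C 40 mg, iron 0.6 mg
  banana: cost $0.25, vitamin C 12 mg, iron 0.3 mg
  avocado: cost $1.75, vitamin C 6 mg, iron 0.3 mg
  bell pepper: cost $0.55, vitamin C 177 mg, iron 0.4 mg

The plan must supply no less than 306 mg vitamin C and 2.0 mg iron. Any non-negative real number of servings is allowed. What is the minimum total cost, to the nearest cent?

$1.97

Check every corner: each single food scaled to meet both minima, and each pair solved so both constraints bind.
sweet potato only: max(306/40, 2.0/0.6) = 7.65 servings → $4.21.
banana only: max(306/12, 2.0/0.3) = 25.5 servings → $6.38.
avocado only: max(306/6, 2.0/0.3) = 51 servings → $89.25.
bell pepper only: max(306/177, 2.0/0.4) = 5 servings → $2.75.
sweet potato + banana: intersection lies outside the first quadrant.
sweet potato + avocado: intersection lies outside the first quadrant.
sweet potato + bell pepper with both tight: 2.568 servings and 1.149 servings → $2.04.
banana + avocado with both targets exact would need a negative amount; discard.
banana + bell pepper with both tight: 4.795 servings and 1.404 servings → $1.97.
avocado + bell pepper with both tight: 4.568 servings and 1.574 servings → $8.86.
Cheapest feasible corner: $1.97.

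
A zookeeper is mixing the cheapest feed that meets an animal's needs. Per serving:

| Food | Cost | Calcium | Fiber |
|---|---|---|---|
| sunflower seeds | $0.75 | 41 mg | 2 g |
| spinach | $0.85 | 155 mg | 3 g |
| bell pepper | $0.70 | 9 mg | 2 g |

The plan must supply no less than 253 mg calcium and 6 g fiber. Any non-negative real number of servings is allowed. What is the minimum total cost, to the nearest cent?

With two linear requirements the optimum uses one or two foods; enumerate the corners.
sunflower seeds only: max(253/41, 6/2) = 6.171 servings → $4.63.
spinach only: max(253/155, 6/3) = 2 servings → $1.70.
bell pepper only: max(253/9, 6/2) = 28.11 servings → $19.68.
sunflower seeds + spinach with both tight: 0.9144 servings and 1.39 servings → $1.87.
sunflower seeds + bell pepper with both targets exact would need a negative amount; discard.
spinach + bell pepper with both tight: 1.597 servings and 0.6042 servings → $1.78.
So the least-cost plan costs $1.70.

$1.70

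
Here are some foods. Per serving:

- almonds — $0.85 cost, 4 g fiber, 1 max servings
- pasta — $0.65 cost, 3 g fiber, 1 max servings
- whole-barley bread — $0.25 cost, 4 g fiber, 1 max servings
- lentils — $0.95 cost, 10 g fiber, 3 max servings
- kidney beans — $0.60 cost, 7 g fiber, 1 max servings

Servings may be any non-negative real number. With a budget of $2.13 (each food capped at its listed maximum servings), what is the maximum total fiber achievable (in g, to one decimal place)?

Fiber per dollar: whole-barley bread 16, kidney beans 11.67, lentils 10.53, almonds 4.706, pasta 4.615.
Take 1 serving of whole-barley bread: spends $0.25, +4.0 g fiber (running total 4.0 g).
Take 1 serving of kidney beans: spends $0.60, +7.0 g fiber (running total 11.0 g).
Take 1.347 servings of lentils: spends $1.28, +13.5 g fiber (running total 24.5 g).
Filling greedily by fiber-per-dollar is optimal for one linear limit, giving 24.5 g.

24.5 g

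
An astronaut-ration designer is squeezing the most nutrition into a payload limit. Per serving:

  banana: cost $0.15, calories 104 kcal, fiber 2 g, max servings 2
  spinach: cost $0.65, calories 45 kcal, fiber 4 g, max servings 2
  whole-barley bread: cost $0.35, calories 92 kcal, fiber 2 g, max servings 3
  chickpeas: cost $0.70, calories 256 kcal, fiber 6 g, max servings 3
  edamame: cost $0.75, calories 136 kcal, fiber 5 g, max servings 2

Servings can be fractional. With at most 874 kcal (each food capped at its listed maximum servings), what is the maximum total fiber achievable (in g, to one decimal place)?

Fiber per kcal: spinach 0.08889, edamame 0.03676, chickpeas 0.02344, whole-barley bread 0.02174, banana 0.01923.
Take 2 servings of spinach: uses 90 kcal, +8.0 g fiber (running total 8.0 g).
Take 2 servings of edamame: uses 272 kcal, +10.0 g fiber (running total 18.0 g).
Take 2 servings of chickpeas: uses 512 kcal, +12.0 g fiber (running total 30.0 g).
Greedy by best ratio exhausts the calories allowance optimally: 30.0 g.

30.0 g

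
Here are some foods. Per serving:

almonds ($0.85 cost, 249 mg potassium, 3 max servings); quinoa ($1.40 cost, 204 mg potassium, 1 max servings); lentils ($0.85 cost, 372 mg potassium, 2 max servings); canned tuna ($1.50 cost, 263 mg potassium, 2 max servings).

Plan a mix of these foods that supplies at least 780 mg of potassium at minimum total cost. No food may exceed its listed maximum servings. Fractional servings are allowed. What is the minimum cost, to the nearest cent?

Cost per mg of potassium: lentils $0.0023, almonds $0.0034, canned tuna $0.0057, quinoa $0.0069.
Take 2 servings of lentils: +744.0 mg potassium for $1.70 (total $1.70, still need 36.0 mg).
Take 0.1446 servings of almonds: +36.0 mg potassium for $0.12 (total $1.82, still need 0.0 mg).
Filling from the cheapest source first is optimal under one linear minimum: $1.82.

$1.82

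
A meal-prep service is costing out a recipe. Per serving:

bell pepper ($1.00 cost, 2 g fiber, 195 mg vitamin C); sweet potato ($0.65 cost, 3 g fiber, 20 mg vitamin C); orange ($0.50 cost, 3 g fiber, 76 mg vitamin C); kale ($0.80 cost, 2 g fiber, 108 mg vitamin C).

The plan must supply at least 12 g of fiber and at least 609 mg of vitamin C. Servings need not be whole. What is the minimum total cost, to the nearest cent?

bell pepper only: max(12/2, 609/195) = 6 servings → $6.00.
sweet potato only: max(12/3, 609/20) = 30.45 servings → $19.79.
orange only: max(12/3, 609/76) = 8.013 servings → $4.01.
kale only: max(12/2, 609/108) = 6 servings → $4.80.
bell pepper + sweet potato with both tight: 2.912 servings and 2.059 servings → $4.25.
bell pepper + orange with both tight: 2.113 servings and 2.591 servings → $3.41.
bell pepper + kale with both targets exact would need a negative amount; discard.
sweet potato + orange: the both-tight solution has a negative serving — not a feasible corner.
sweet potato + kale with both tight: 0.2746 servings and 5.588 servings → $4.65.
orange + kale with both tight: 0.4535 servings and 5.32 servings → $4.48.
Cheapest feasible corner: $3.41.

$3.41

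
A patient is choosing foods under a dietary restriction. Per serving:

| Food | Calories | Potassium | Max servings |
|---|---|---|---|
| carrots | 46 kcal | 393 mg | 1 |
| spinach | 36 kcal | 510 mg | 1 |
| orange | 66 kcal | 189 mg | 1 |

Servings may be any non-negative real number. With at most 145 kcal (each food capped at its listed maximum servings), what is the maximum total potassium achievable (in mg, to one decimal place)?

1083.4 mg

Potassium per kcal: spinach 14.17, carrots 8.543, orange 2.864.
Take 1 serving of spinach: uses 36 kcal, +510.0 mg potassium (running total 510.0 mg).
Take 1 serving of carrots: uses 46 kcal, +393.0 mg potassium (running total 903.0 mg).
Take 0.9545 servings of orange: uses 63 kcal, +180.4 mg potassium (running total 1083.4 mg).
Greedy by best ratio exhausts the calories allowance optimally: 1083.4 mg.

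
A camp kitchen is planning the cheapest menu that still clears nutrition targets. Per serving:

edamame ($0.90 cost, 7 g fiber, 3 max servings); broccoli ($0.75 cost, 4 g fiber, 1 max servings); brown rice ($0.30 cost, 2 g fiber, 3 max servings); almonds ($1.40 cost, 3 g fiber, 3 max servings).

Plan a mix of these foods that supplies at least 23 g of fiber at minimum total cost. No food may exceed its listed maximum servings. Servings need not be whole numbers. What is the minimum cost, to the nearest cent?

$3.00

Cost per g of fiber: edamame $0.1286, brown rice $0.1500, broccoli $0.1875, almonds $0.4667.
Take 3 servings of edamame: +21.0 g fiber for $2.70 (total $2.70, still need 2.0 g).
Take 1 serving of brown rice: +2.0 g fiber for $0.30 (total $3.00, still need 0.0 g).
Greedy by cheapest-per-g is optimal for a single linear constraint, so the minimum cost is $3.00.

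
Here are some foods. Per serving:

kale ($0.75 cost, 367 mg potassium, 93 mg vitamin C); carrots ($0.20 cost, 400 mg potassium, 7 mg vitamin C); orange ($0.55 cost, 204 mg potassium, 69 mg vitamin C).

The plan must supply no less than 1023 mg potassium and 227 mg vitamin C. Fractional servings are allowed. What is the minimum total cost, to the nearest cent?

A basic optimal solution has at most two foods positive. Try each food alone and each pair with both targets met exactly.
kale only: max(1023/367, 227/93) = 2.787 servings → $2.09.
carrots only: max(1023/400, 227/7) = 32.43 servings → $6.49.
orange only: max(1023/204, 227/69) = 5.015 servings → $2.76.
kale + carrots with both tight: 2.415 servings and 0.3416 servings → $1.88.
kale + orange with both targets exact would need a negative amount; discard.
carrots + orange with both tight: 0.9277 servings and 3.196 servings → $1.94.
So the least-cost plan costs $1.88.

$1.88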